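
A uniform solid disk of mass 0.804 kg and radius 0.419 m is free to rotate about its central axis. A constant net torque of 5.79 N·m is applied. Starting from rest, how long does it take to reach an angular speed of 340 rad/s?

I = ½MR² = (1/2)(0.804)(0.419)² = 0.07058 kg·m².
α = τ/I = 5.79/0.07058 = 82.04 rad/s².
ω = αt ⇒ t = ω/α = 340/82.04 = 4.144 s.

t ≈ 4.14 s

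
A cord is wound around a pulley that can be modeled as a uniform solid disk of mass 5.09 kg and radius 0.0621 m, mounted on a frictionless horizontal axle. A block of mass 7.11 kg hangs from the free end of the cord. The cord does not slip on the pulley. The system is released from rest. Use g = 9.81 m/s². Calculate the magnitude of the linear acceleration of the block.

a ≈ 7.22 m/s²

I = ½MR² = (1/2)(5.09)(0.0621)² = 0.009815 kg·m².
Block: mg − T = ma. Pulley: TR = Iα. No-slip: a = αR, so T = (I/R²)a = 2.545·a.
Then mg = (m + 2.545)a, so a = (7.11)(9.81)/(7.11 + 2.545) = 7.224 m/s².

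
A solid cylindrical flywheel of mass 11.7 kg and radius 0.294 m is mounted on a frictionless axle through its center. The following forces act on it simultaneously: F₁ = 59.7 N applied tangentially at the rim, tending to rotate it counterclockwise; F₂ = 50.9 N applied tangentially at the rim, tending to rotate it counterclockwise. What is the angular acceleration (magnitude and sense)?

I = ½MR² = (1/2)(11.7)(0.294)² = 0.5057 kg·m².
Taking counterclockwise as positive: τ₁ = +(59.7)(0.294) = +17.55 N·m; τ₂ = +(50.9)(0.294) = +14.96 N·m.
Net torque τ = 32.52 N·m.
α = τ/I = 32.52/0.5057 = 64.31 rad/s².

α ≈ 64.3 rad/s², counterclockwise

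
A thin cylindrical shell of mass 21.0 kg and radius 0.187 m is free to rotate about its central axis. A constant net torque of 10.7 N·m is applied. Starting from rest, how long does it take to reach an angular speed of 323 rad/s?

I = MR² = (21.0)(0.187)² = 0.7343 kg·m².
α = τ/I = 10.7/0.7343 = 14.57 rad/s².
ω = αt ⇒ t = ω/α = 323/14.57 = 22.17 s.

t ≈ 22.2 s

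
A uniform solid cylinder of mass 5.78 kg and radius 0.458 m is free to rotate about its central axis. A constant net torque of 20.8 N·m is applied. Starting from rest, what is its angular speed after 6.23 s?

ω ≈ 214 rad/s

I = ½MR² = (1/2)(5.78)(0.458)² = 0.6062 kg·m².
α = τ/I = 20.8/0.6062 = 34.31 rad/s².
ω = ω₀ + αt = 0 + (34.31)(6.23) = 213.8 rad/s.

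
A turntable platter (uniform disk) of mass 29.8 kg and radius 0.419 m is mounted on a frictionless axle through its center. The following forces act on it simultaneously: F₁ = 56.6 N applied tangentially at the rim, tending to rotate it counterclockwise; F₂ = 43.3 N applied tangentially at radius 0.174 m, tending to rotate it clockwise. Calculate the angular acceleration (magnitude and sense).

α ≈ 6.19 rad/s², counterclockwise

I = ½MR² = (1/2)(29.8)(0.419)² = 2.616 kg·m².
Taking counterclockwise as positive: τ₁ = +(56.6)(0.419) = +23.72 N·m; τ₂ = −(43.3)(0.174) = −7.534 N·m.
Net torque τ = 16.18 N·m.
α = τ/I = 16.18/2.616 = 6.186 rad/s².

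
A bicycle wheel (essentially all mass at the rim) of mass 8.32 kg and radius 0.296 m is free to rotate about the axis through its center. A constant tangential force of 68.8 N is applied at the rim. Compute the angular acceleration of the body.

α ≈ 27.9 rad/s²

I = MR² = (8.32)(0.296)² = 0.7290 kg·m².
τ = F R = (68.8)(0.296) = 20.36 N·m.
Newton's second law for rotation, τ = Iα, gives α = τ/I = 20.36/0.7290 = 27.94 rad/s².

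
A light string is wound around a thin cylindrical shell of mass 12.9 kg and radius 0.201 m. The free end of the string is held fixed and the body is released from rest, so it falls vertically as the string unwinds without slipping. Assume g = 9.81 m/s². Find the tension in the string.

T ≈ 63.3 N

Translation: Mg − T = Ma. Rotation about the center: TR = Iα with I = MR².
With a = αR: T = (I/R²)a = M a, so Mg = (1 + 1.000)Ma.
a = g/(1 + 1.000) = 9.81/2.000 = 4.905 m/s².
T = 1.000·M·a = (1.000)(12.9)(4.905) = 63.27 N.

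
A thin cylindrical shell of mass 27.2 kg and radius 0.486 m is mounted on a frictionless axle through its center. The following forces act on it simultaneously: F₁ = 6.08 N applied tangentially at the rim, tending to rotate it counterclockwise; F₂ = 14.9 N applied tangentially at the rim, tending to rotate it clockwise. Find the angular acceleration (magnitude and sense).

α ≈ 0.667 rad/s², clockwise

I = MR² = (27.2)(0.486)² = 6.425 kg·m².
Taking counterclockwise as positive: τ₁ = +(6.08)(0.486) = +2.955 N·m; τ₂ = −(14.9)(0.486) = −7.241 N·m.
Net torque τ = -4.287 N·m.
α = τ/I = -4.287/6.425 = -0.6672 rad/s².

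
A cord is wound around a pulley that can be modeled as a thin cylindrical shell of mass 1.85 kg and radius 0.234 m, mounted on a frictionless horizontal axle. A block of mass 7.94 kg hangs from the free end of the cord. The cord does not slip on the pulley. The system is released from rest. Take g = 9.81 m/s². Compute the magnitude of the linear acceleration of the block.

a ≈ 7.96 m/s²

I = MR² = (1.85)(0.234)² = 0.1013 kg·m².
Block: mg − T = ma. Pulley: TR = Iα. No-slip: a = αR, so T = (I/R²)a = 1.850·a.
Then mg = (m + 1.850)a, so a = (7.94)(9.81)/(7.94 + 1.850) = 7.956 m/s².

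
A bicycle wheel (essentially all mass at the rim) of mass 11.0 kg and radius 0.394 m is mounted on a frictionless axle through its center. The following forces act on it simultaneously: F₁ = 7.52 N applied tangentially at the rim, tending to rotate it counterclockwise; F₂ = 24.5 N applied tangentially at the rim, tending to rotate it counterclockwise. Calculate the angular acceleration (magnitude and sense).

α ≈ 7.39 rad/s², counterclockwise

I = MR² = (11.0)(0.394)² = 1.708 kg·m².
Taking counterclockwise as positive: τ₁ = +(7.52)(0.394) = +2.963 N·m; τ₂ = +(24.5)(0.394) = +9.653 N·m.
Net torque τ = 12.62 N·m.
α = τ/I = 12.62/1.708 = 7.388 rad/s².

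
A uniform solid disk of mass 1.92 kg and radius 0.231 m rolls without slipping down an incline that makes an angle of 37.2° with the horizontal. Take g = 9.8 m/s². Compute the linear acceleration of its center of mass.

Translation along the incline: Mg sinθ − f = Ma.
Rotation about the center: fR = Iα with I = ½MR². No-slip gives a = αR, so f = (I/R²)a = (1/2)M a.
Substituting: Mg sinθ = (1 + 0.5000)Ma, so a = g sinθ/(1 + 0.5000) = (9.8) sin 37.2° / 1.500 = 3.950 m/s².

a ≈ 3.95 m/s²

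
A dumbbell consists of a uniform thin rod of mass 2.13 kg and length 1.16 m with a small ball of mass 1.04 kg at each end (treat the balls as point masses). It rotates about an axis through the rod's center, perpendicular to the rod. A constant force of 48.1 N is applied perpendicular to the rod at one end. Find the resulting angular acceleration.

α ≈ 29.7 rad/s²

I_rod = (1/12)ML² = (1/12)(2.13)(1.16)² = 0.2388 kg·m².
I_balls = 2·m·(L/2)² = 2(1.04)(0.5800)² = 0.6997 kg·m².
Total I = 0.9386 kg·m².
τ = F·(L/2) = (48.1)(0.580) = 27.90 N·m.
α = τ/I = 27.90/0.9386 = 29.72 rad/s².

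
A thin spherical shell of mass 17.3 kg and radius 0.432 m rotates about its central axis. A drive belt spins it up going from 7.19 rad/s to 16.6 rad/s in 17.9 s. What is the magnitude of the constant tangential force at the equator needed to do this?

I = (2/3)MR² = (2/3)(17.3)(0.432)² = 2.152 kg·m².
α = Δω/Δt = (16.6 − 7.19)/17.9 = 0.5257 rad/s².
The required torque is τ = Iα = (2.152)(0.5257) = 1.132 N·m.
A tangential force at the equator gives τ = FR, so F = τ/R = 1.132/0.432 = 2.619 N.

F ≈ 2.62 N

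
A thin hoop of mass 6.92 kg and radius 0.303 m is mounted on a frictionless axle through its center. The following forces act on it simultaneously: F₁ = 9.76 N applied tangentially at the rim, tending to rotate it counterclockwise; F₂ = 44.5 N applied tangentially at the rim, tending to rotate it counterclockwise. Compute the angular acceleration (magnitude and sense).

I = MR² = (6.92)(0.303)² = 0.6353 kg·m².
Taking counterclockwise as positive: τ₁ = +(9.76)(0.303) = +2.957 N·m; τ₂ = +(44.5)(0.303) = +13.48 N·m.
Net torque τ = 16.44 N·m.
α = τ/I = 16.44/0.6353 = 25.88 rad/s².

α ≈ 25.9 rad/s², counterclockwise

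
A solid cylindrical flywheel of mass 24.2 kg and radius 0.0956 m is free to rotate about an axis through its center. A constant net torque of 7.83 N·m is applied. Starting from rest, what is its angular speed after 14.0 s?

I = ½MR² = (1/2)(24.2)(0.0956)² = 0.1106 kg·m².
α = τ/I = 7.83/0.1106 = 70.80 rad/s².
ω = ω₀ + αt = 0 + (70.80)(14.0) = 991.3 rad/s.

ω ≈ 991 rad/s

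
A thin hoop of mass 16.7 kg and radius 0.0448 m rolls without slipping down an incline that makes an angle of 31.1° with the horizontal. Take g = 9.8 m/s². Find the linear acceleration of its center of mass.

a ≈ 2.53 m/s²

Translation along the incline: Mg sinθ − f = Ma.
Rotation about the center: fR = Iα with I = MR². No-slip gives a = αR, so f = (I/R²)a = M a.
Substituting: Mg sinθ = (1 + 1.000)Ma, so a = g sinθ/(1 + 1.000) = (9.8) sin 31.1° / 2.000 = 2.531 m/s².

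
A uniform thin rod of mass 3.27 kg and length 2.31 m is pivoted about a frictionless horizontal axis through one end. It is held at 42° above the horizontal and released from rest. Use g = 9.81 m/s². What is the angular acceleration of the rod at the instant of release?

About the pivot, I = (1/3)ML² = (1/3)(3.27)(2.31)² = 5.816 kg·m².
The weight acts at the center, a distance L/2 = 1.155 m from the pivot; τ = Mg(L/2) cos 42° = 27.53 N·m.
α = τ/I = 27.53/5.816 = 4.734 rad/s².

α ≈ 4.73 rad/s²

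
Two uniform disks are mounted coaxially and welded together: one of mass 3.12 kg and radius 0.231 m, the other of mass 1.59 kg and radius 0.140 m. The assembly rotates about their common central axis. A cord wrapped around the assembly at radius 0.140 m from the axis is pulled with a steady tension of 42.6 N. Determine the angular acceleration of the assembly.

I = ½M₁R₁² + ½M₂R₂² = ½(3.12)(0.231)² + ½(1.59)(0.140)² = 0.09883 kg·m².
τ = F r = (42.6)(0.140) = 5.964 N·m.
α = τ/I = 5.964/0.09883 = 60.35 rad/s².

α ≈ 60.3 rad/s²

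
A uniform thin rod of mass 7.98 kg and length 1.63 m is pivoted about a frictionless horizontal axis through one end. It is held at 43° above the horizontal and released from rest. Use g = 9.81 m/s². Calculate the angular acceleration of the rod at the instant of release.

α ≈ 6.60 rad/s²

About the pivot, I = (1/3)ML² = (1/3)(7.98)(1.63)² = 7.067 kg·m².
The weight acts at the center, a distance L/2 = 0.8150 m from the pivot; τ = Mg(L/2) cos 43° = 46.66 N·m.
α = τ/I = 46.66/7.067 = 6.602 rad/s².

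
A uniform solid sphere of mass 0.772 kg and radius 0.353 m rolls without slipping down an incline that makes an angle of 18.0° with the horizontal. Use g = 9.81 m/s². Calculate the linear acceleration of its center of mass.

Translation along the incline: Mg sinθ − f = Ma.
Rotation about the center: fR = Iα with I = (2/5)MR². No-slip gives a = αR, so f = (I/R²)a = (2/5)M a.
Substituting: Mg sinθ = (1 + 0.4000)Ma, so a = g sinθ/(1 + 0.4000) = (9.81) sin 18.0° / 1.400 = 2.165 m/s².

a ≈ 2.17 m/s²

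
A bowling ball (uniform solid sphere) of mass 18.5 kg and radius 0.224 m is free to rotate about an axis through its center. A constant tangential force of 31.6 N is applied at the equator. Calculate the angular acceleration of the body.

α ≈ 19.1 rad/s²

I = (2/5)MR² = (2/5)(18.5)(0.224)² = 0.3713 kg·m².
τ = F R = (31.6)(0.224) = 7.078 N·m.
Newton's second law for rotation, τ = Iα, gives α = τ/I = 7.078/0.3713 = 19.06 rad/s².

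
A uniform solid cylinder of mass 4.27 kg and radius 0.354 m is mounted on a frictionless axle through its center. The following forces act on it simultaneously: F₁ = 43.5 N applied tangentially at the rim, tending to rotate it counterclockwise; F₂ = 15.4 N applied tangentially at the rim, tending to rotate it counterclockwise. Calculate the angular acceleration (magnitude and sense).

I = ½MR² = (1/2)(4.27)(0.354)² = 0.2675 kg·m².
Taking counterclockwise as positive: τ₁ = +(43.5)(0.354) = +15.40 N·m; τ₂ = +(15.4)(0.354) = +5.452 N·m.
Net torque τ = 20.85 N·m.
α = τ/I = 20.85/0.2675 = 77.93 rad/s².

α ≈ 77.9 rad/s², counterclockwise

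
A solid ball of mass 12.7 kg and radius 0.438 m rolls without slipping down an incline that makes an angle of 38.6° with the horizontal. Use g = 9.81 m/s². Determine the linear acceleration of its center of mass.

Translation along the incline: Mg sinθ − f = Ma.
Rotation about the center: fR = Iα with I = (2/5)MR². No-slip gives a = αR, so f = (I/R²)a = (2/5)M a.
Substituting: Mg sinθ = (1 + 0.4000)Ma, so a = g sinθ/(1 + 0.4000) = (9.81) sin 38.6° / 1.400 = 4.372 m/s².

a ≈ 4.37 m/s²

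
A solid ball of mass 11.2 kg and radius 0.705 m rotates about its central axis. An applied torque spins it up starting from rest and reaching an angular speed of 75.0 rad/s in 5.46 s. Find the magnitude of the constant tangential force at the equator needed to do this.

F ≈ 43.4 N

I = (2/5)MR² = (2/5)(11.2)(0.705)² = 2.227 kg·m².
α = Δω/Δt = (75.0 − 0)/5.46 = 13.74 rad/s².
The required torque is τ = Iα = (2.227)(13.74) = 30.59 N·m.
A tangential force at the equator gives τ = FR, so F = τ/R = 30.59/0.705 = 43.38 N.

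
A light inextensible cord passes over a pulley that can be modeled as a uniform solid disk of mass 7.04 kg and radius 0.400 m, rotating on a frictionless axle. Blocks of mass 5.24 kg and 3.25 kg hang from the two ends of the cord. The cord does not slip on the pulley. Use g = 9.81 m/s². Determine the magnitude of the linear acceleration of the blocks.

I = ½MR² = (1/2)(7.04)(0.400)² = 0.5632 kg·m².
Heavier block: m₁g − T₁ = m₁a. Lighter block: T₂ − m₂g = m₂a.
Pulley: (T₁ − T₂)R = Iα = I(a/R), so T₁ − T₂ = (I/R²)a = (1/2)M_p a = 3.520·a.
Adding the three: (m₁ − m₂)g = (m₁ + m₂ + 3.520)a, so a = (5.24 − 3.25)(9.81)/(5.24 + 3.25 + 3.520) = 1.625 m/s².

a ≈ 1.63 m/s²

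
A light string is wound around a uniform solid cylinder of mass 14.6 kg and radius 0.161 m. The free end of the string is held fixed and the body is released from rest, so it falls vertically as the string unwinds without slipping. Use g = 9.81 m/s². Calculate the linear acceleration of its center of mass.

Translation: Mg − T = Ma. Rotation about the center: TR = Iα with I = ½MR².
With a = αR: T = (I/R²)a = (1/2)M a, so Mg = (1 + 0.5000)Ma.
a = g/(1 + 0.5000) = 9.81/1.500 = 6.540 m/s².

a ≈ 6.54 m/s²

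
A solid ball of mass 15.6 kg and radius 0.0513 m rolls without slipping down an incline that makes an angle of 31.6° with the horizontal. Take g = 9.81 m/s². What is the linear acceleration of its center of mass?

Translation along the incline: Mg sinθ − f = Ma.
Rotation about the center: fR = Iα with I = (2/5)MR². No-slip gives a = αR, so f = (I/R²)a = (2/5)M a.
Substituting: Mg sinθ = (1 + 0.4000)Ma, so a = g sinθ/(1 + 0.4000) = (9.81) sin 31.6° / 1.400 = 3.672 m/s².

a ≈ 3.67 m/s²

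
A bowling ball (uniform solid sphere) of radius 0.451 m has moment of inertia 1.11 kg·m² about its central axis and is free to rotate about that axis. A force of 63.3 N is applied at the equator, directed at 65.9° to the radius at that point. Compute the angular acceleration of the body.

α ≈ 23.5 rad/s²

Only the tangential component produces torque: τ = F R sinθ = (63.3)(0.451) sin 65.9° = 26.06 N·m.
Newton's second law for rotation, τ = Iα, gives α = τ/I = 26.06/1.110 = 23.48 rad/s².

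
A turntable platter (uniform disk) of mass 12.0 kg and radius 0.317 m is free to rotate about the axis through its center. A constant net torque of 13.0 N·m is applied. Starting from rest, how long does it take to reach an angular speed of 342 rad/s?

I = ½MR² = (1/2)(12.0)(0.317)² = 0.6029 kg·m².
α = τ/I = 13.0/0.6029 = 21.56 rad/s².
ω = αt ⇒ t = ω/α = 342/21.56 = 15.86 s.

t ≈ 15.9 s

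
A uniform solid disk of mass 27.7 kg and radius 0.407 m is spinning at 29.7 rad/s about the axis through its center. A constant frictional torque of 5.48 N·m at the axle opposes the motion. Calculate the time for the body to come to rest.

t ≈ 12.4 s

I = ½MR² = (1/2)(27.7)(0.407)² = 2.294 kg·m².
The net torque has magnitude 5.48 N·m, opposing ω.
|α| = τ/I = 5.480/2.294 = 2.389 rad/s² (deceleration).
0 = ω₀ − |α|t ⇒ t = ω₀/|α| = 29.7/2.389 = 12.43 s.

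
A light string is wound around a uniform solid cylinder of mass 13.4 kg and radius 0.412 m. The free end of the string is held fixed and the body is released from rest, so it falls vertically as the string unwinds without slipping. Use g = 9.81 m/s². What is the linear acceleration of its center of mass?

a ≈ 6.54 m/s²

Translation: Mg − T = Ma. Rotation about the center: TR = Iα with I = ½MR².
With a = αR: T = (I/R²)a = (1/2)M a, so Mg = (1 + 0.5000)Ma.
a = g/(1 + 0.5000) = 9.81/1.500 = 6.540 m/s².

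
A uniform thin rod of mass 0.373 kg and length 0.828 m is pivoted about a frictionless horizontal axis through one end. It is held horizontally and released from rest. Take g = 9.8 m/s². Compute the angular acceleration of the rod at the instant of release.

About the pivot, I = (1/3)ML² = (1/3)(0.373)(0.828)² = 0.08524 kg·m².
The weight acts at the center, a distance L/2 = 0.4140 m from the pivot; τ = Mg(L/2) = 1.513 N·m.
α = τ/I = 1.513/0.08524 = 17.75 rad/s².

α ≈ 17.8 rad/s²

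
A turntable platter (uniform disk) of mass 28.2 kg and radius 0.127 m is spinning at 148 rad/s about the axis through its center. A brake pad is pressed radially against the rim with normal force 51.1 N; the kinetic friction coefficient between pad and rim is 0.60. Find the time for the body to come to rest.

I = ½MR² = (1/2)(28.2)(0.127)² = 0.2274 kg·m².
Friction force f = μN = (0.60)(51.1) = 30.66 N at the rim; torque magnitude τ = fR = 3.894 N·m, opposing ω.
|α| = τ/I = 3.894/0.2274 = 17.12 rad/s² (deceleration).
0 = ω₀ − |α|t ⇒ t = ω₀/|α| = 148/17.12 = 8.644 s.

t ≈ 8.64 s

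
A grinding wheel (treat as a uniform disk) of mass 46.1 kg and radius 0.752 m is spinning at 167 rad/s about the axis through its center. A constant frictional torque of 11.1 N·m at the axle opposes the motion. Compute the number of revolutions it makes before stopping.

I = ½MR² = (1/2)(46.1)(0.752)² = 13.03 kg·m².
The net torque has magnitude 11.1 N·m, opposing ω.
|α| = τ/I = 11.10/13.03 = 0.8516 rad/s² (deceleration).
ω² = ω₀² − 2|α|θ with ω = 0 ⇒ θ = ω₀²/(2|α|) = 16380 rad = 2606 rev.

≈ 2610 revolutions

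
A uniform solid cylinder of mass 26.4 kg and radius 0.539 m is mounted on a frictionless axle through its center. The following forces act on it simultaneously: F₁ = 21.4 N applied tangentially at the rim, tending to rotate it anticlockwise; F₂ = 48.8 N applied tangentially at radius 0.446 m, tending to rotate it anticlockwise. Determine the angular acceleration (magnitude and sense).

α ≈ 8.68 rad/s², anticlockwise

I = ½MR² = (1/2)(26.4)(0.539)² = 3.835 kg·m².
Taking anticlockwise as positive: τ₁ = +(21.4)(0.539) = +11.53 N·m; τ₂ = +(48.8)(0.446) = +21.76 N·m.
Net torque τ = 33.30 N·m.
α = τ/I = 33.30/3.835 = 8.683 rad/s².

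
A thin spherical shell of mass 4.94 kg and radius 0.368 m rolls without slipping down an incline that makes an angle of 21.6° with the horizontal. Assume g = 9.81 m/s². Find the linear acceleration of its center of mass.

a ≈ 2.17 m/s²

Translation along the incline: Mg sinθ − f = Ma.
Rotation about the center: fR = Iα with I = (2/3)MR². No-slip gives a = αR, so f = (I/R²)a = (2/3)M a.
Substituting: Mg sinθ = (1 + 0.6667)Ma, so a = g sinθ/(1 + 0.6667) = (9.81) sin 21.6° / 1.667 = 2.167 m/s².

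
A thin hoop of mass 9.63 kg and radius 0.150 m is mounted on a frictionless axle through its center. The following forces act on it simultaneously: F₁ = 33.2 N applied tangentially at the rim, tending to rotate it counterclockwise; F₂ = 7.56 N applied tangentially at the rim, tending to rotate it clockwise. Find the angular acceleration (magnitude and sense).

α ≈ 17.8 rad/s², counterclockwise

I = MR² = (9.63)(0.150)² = 0.2167 kg·m².
Taking counterclockwise as positive: τ₁ = +(33.2)(0.150) = +4.980 N·m; τ₂ = −(7.56)(0.150) = −1.134 N·m.
Net torque τ = 3.846 N·m.
α = τ/I = 3.846/0.2167 = 17.75 rad/s².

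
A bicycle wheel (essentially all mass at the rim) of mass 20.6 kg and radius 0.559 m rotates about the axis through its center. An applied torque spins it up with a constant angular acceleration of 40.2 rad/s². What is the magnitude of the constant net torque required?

τ ≈ 259 N·m

I = MR² = (20.6)(0.559)² = 6.437 kg·m².
τ = Iα = (6.437)(40.20) = 258.8 N·m.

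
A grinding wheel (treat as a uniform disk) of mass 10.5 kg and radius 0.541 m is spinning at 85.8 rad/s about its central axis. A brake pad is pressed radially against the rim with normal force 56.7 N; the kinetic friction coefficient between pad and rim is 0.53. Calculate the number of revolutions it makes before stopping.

I = ½MR² = (1/2)(10.5)(0.541)² = 1.537 kg·m².
Friction force f = μN = (0.53)(56.7) = 30.05 N at the rim; torque magnitude τ = fR = 16.26 N·m, opposing ω.
|α| = τ/I = 16.26/1.537 = 10.58 rad/s² (deceleration).
ω² = ω₀² − 2|α|θ with ω = 0 ⇒ θ = ω₀²/(2|α|) = 347.9 rad = 55.37 rev.

≈ 55.4 revolutions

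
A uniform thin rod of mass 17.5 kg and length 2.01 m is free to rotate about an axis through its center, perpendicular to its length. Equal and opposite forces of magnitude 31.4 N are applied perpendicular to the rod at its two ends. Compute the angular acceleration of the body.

I = (1/12)ML² = (1/12)(17.5)(2.01)² = 5.892 kg·m².
The couple gives τ = F·(L/2) + F·(L/2) = F L = (31.4)(2.01) = 63.11 N·m.
Newton's second law for rotation, τ = Iα, gives α = τ/I = 63.11/5.892 = 10.71 rad/s².

α ≈ 10.7 rad/s²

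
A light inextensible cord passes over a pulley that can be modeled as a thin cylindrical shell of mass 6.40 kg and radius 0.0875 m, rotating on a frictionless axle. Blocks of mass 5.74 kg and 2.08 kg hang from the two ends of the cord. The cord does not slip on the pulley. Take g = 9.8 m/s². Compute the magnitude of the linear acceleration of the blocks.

I = MR² = (6.40)(0.0875)² = 0.04900 kg·m².
Heavier block: m₁g − T₁ = m₁a. Lighter block: T₂ − m₂g = m₂a.
Pulley: (T₁ − T₂)R = Iα = I(a/R), so T₁ − T₂ = (I/R²)a = 1·M_p a = 6.400·a.
Adding the three: (m₁ − m₂)g = (m₁ + m₂ + 6.400)a, so a = (5.74 − 2.08)(9.8)/(5.74 + 2.08 + 6.400) = 2.522 m/s².

a ≈ 2.52 m/s²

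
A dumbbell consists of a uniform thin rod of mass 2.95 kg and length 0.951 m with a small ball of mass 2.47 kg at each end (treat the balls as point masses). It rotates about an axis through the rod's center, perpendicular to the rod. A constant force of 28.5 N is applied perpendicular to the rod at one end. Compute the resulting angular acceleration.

α ≈ 10.1 rad/s²

I_rod = (1/12)ML² = (1/12)(2.95)(0.951)² = 0.2223 kg·m².
I_balls = 2·m·(L/2)² = 2(2.47)(0.4755)² = 1.117 kg·m².
Total I = 1.339 kg·m².
τ = F·(L/2) = (28.5)(0.475) = 13.55 N·m.
α = τ/I = 13.55/1.339 = 10.12 rad/s².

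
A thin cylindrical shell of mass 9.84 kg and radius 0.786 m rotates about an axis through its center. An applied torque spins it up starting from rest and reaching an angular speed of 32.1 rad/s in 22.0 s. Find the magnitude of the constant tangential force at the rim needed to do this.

I = MR² = (9.84)(0.786)² = 6.079 kg·m².
α = Δω/Δt = (32.1 − 0)/22.0 = 1.459 rad/s².
The required torque is τ = Iα = (6.079)(1.459) = 8.870 N·m.
A tangential force at the rim gives τ = FR, so F = τ/R = 8.870/0.786 = 11.28 N.

F ≈ 11.3 N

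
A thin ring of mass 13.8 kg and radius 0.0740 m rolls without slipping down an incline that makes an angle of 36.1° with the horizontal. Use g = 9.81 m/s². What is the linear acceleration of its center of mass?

Translation along the incline: Mg sinθ − f = Ma.
Rotation about the center: fR = Iα with I = MR². No-slip gives a = αR, so f = (I/R²)a = M a.
Substituting: Mg sinθ = (1 + 1.000)Ma, so a = g sinθ/(1 + 1.000) = (9.81) sin 36.1° / 2.000 = 2.890 m/s².

a ≈ 2.89 m/s²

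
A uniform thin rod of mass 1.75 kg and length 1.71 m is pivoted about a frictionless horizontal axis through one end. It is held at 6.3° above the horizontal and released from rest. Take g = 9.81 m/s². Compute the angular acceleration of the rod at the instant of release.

α ≈ 8.55 rad/s²

About the pivot, I = (1/3)ML² = (1/3)(1.75)(1.71)² = 1.706 kg·m².
The weight acts at the center, a distance L/2 = 0.8550 m from the pivot; τ = Mg(L/2) cos 6.3° = 14.59 N·m.
α = τ/I = 14.59/1.706 = 8.553 rad/s².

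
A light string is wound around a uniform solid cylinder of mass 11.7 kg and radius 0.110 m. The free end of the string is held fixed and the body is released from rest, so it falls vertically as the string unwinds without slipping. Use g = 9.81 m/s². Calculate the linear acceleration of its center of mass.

Translation: Mg − T = Ma. Rotation about the center: TR = Iα with I = ½MR².
With a = αR: T = (I/R²)a = (1/2)M a, so Mg = (1 + 0.5000)Ma.
a = g/(1 + 0.5000) = 9.81/1.500 = 6.540 m/s².

a ≈ 6.54 m/s²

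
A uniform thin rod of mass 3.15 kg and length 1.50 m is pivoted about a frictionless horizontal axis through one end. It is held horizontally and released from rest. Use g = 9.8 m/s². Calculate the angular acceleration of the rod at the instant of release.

α ≈ 9.80 rad/s²

About the pivot, I = (1/3)ML² = (1/3)(3.15)(1.50)² = 2.362 kg·m².
The weight acts at the center, a distance L/2 = 0.7500 m from the pivot; τ = Mg(L/2) = 23.15 N·m.
α = τ/I = 23.15/2.362 = 9.800 rad/s².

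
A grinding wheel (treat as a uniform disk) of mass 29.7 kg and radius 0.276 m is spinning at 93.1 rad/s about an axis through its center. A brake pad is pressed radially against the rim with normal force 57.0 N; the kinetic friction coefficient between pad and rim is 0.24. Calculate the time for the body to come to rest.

t ≈ 27.9 s

I = ½MR² = (1/2)(29.7)(0.276)² = 1.131 kg·m².
Friction force f = μN = (0.24)(57.0) = 13.68 N at the rim; torque magnitude τ = fR = 3.776 N·m, opposing ω.
|α| = τ/I = 3.776/1.131 = 3.338 rad/s² (deceleration).
0 = ω₀ − |α|t ⇒ t = ω₀/|α| = 93.1/3.338 = 27.89 s.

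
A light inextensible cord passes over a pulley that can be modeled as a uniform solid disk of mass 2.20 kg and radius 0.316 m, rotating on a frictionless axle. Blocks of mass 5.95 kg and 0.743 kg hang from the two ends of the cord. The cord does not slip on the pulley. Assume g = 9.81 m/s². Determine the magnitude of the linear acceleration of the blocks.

a ≈ 6.55 m/s²

I = ½MR² = (1/2)(2.20)(0.316)² = 0.1098 kg·m².
Heavier block: m₁g − T₁ = m₁a. Lighter block: T₂ − m₂g = m₂a.
Pulley: (T₁ − T₂)R = Iα = I(a/R), so T₁ − T₂ = (I/R²)a = (1/2)M_p a = 1.100·a.
Adding the three: (m₁ − m₂)g = (m₁ + m₂ + 1.100)a, so a = (5.95 − 0.743)(9.81)/(5.95 + 0.743 + 1.100) = 6.555 m/s².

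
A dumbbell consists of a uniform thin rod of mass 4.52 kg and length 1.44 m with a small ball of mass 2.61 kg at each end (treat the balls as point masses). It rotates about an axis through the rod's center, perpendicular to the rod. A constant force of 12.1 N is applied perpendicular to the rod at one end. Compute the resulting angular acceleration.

α ≈ 2.50 rad/s²

I_rod = (1/12)ML² = (1/12)(4.52)(1.44)² = 0.7811 kg·m².
I_balls = 2·m·(L/2)² = 2(2.61)(0.7200)² = 2.706 kg·m².
Total I = 3.487 kg·m².
τ = F·(L/2) = (12.1)(0.720) = 8.712 N·m.
α = τ/I = 8.712/3.487 = 2.498 rad/s².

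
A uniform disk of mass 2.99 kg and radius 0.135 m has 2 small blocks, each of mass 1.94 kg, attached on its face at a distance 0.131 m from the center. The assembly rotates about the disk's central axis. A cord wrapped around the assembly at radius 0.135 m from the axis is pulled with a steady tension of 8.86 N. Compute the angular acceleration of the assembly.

α ≈ 12.7 rad/s²

I_disk = ½MR² = ½(2.99)(0.135)² = 0.02725 kg·m².
I_blocks = 2·m·r² = 2(1.94)(0.131)² = 0.06658 kg·m².
Total I = 0.09383 kg·m².
τ = F r = (8.86)(0.135) = 1.196 N·m.
α = τ/I = 1.196/0.09383 = 12.75 rad/s².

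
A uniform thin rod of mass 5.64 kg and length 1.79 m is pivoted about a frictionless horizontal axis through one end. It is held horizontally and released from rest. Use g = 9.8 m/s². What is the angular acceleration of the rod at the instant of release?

α ≈ 8.21 rad/s²

About the pivot, I = (1/3)ML² = (1/3)(5.64)(1.79)² = 6.024 kg·m².
The weight acts at the center, a distance L/2 = 0.8950 m from the pivot; τ = Mg(L/2) = 49.47 N·m.
α = τ/I = 49.47/6.024 = 8.212 rad/s².
(Equivalently α = (3g/(2L)) = 8.212 rad/s².)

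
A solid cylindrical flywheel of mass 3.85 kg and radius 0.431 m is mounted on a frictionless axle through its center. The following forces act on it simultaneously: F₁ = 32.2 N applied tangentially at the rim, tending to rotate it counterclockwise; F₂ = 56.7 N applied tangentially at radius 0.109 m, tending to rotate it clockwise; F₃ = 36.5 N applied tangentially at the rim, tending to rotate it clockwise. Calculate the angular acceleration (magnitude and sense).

α ≈ 22.5 rad/s², clockwise

I = ½MR² = (1/2)(3.85)(0.431)² = 0.3576 kg·m².
Taking counterclockwise as positive: τ₁ = +(32.2)(0.431) = +13.88 N·m; τ₂ = −(56.7)(0.109) = −6.180 N·m; τ₃ = −(36.5)(0.431) = −15.73 N·m.
Net torque τ = -8.034 N·m.
α = τ/I = -8.034/0.3576 = -22.47 rad/s².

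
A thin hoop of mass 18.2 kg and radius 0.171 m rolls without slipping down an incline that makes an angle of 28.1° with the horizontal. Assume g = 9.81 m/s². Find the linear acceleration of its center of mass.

Translation along the incline: Mg sinθ − f = Ma.
Rotation about the center: fR = Iα with I = MR². No-slip gives a = αR, so f = (I/R²)a = M a.
Substituting: Mg sinθ = (1 + 1.000)Ma, so a = g sinθ/(1 + 1.000) = (9.81) sin 28.1° / 2.000 = 2.310 m/s².

a ≈ 2.31 m/s²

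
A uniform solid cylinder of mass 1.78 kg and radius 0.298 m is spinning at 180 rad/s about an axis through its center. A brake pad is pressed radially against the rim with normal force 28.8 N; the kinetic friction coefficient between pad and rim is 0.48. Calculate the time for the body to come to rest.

t ≈ 3.45 s

I = ½MR² = (1/2)(1.78)(0.298)² = 0.07904 kg·m².
Friction force f = μN = (0.48)(28.8) = 13.82 N at the rim; torque magnitude τ = fR = 4.120 N·m, opposing ω.
|α| = τ/I = 4.120/0.07904 = 52.12 rad/s² (deceleration).
0 = ω₀ − |α|t ⇒ t = ω₀/|α| = 180/52.12 = 3.453 s.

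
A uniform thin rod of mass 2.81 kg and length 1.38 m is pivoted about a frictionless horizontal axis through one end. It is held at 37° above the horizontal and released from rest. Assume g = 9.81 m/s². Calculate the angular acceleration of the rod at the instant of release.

α ≈ 8.52 rad/s²

About the pivot, I = (1/3)ML² = (1/3)(2.81)(1.38)² = 1.784 kg·m².
The weight acts at the center, a distance L/2 = 0.6900 m from the pivot; τ = Mg(L/2) cos 37° = 15.19 N·m.
α = τ/I = 15.19/1.784 = 8.516 rad/s².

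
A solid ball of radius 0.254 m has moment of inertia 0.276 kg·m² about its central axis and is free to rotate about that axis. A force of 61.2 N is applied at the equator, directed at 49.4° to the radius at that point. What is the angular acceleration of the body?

Only the tangential component produces torque: τ = F R sinθ = (61.2)(0.254) sin 49.4° = 11.80 N·m.
Newton's second law for rotation, τ = Iα, gives α = τ/I = 11.80/0.2760 = 42.76 rad/s².

α ≈ 42.8 rad/s²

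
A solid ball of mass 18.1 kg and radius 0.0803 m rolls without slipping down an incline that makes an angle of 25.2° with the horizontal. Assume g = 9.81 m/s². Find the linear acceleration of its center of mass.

Translation along the incline: Mg sinθ − f = Ma.
Rotation about the center: fR = Iα with I = (2/5)MR². No-slip gives a = αR, so f = (I/R²)a = (2/5)M a.
Substituting: Mg sinθ = (1 + 0.4000)Ma, so a = g sinθ/(1 + 0.4000) = (9.81) sin 25.2° / 1.400 = 2.983 m/s².

a ≈ 2.98 m/s²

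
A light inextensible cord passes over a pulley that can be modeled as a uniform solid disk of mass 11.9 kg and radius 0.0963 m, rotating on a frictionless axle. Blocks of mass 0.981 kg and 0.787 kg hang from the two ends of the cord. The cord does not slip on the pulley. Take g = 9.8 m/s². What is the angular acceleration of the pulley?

α ≈ 2.56 rad/s²

I = ½MR² = (1/2)(11.9)(0.0963)² = 0.05518 kg·m².
Heavier block: m₁g − T₁ = m₁a. Lighter block: T₂ − m₂g = m₂a.
Pulley: (T₁ − T₂)R = Iα = I(a/R), so T₁ − T₂ = (I/R²)a = (1/2)M_p a = 5.950·a.
Adding the three: (m₁ − m₂)g = (m₁ + m₂ + 5.950)a, so a = (0.981 − 0.787)(9.8)/(0.981 + 0.787 + 5.950) = 0.2463 m/s².
α = a/R = 0.2463/0.0963 = 2.558 rad/s².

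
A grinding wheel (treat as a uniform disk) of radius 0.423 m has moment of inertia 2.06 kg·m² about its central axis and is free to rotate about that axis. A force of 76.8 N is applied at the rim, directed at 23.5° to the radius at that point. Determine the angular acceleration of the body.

Only the tangential component produces torque: τ = F R sinθ = (76.8)(0.423) sin 23.5° = 12.95 N·m.
Newton's second law for rotation, τ = Iα, gives α = τ/I = 12.95/2.060 = 6.288 rad/s².

α ≈ 6.29 rad/s²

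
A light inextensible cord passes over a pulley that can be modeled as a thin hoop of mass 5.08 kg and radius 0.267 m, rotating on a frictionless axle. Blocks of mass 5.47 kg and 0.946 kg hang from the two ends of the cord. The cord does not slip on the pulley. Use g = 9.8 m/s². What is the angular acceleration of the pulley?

α ≈ 14.4 rad/s²

I = MR² = (5.08)(0.267)² = 0.3621 kg·m².
Heavier block: m₁g − T₁ = m₁a. Lighter block: T₂ − m₂g = m₂a.
Pulley: (T₁ − T₂)R = Iα = I(a/R), so T₁ − T₂ = (I/R²)a = 1·M_p a = 5.080·a.
Adding the three: (m₁ − m₂)g = (m₁ + m₂ + 5.080)a, so a = (5.47 − 0.946)(9.8)/(5.47 + 0.946 + 5.080) = 3.857 m/s².
α = a/R = 3.857/0.267 = 14.44 rad/s².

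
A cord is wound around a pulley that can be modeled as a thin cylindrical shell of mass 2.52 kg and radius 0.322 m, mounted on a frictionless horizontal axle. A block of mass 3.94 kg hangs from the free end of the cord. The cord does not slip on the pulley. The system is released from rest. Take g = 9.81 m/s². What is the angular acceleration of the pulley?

I = MR² = (2.52)(0.322)² = 0.2613 kg·m².
Block: mg − T = ma. Pulley: TR = Iα. No-slip: a = αR, so T = (I/R²)a = 2.520·a.
Then mg = (m + 2.520)a, so a = (3.94)(9.81)/(3.94 + 2.520) = 5.983 m/s².
α = a/R = 5.983/0.322 = 18.58 rad/s².

α ≈ 18.6 rad/s²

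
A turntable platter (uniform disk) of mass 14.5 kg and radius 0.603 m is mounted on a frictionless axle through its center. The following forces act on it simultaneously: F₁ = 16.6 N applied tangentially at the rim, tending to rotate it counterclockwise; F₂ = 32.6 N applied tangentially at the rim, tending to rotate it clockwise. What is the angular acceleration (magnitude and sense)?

I = ½MR² = (1/2)(14.5)(0.603)² = 2.636 kg·m².
Taking counterclockwise as positive: τ₁ = +(16.6)(0.603) = +10.01 N·m; τ₂ = −(32.6)(0.603) = −19.66 N·m.
Net torque τ = -9.648 N·m.
α = τ/I = -9.648/2.636 = -3.660 rad/s².

α ≈ 3.66 rad/s², clockwise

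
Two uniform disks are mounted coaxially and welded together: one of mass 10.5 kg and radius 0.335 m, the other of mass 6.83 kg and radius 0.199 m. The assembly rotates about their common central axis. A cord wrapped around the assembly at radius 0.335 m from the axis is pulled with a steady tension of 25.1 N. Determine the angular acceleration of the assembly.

I = ½M₁R₁² + ½M₂R₂² = ½(10.5)(0.335)² + ½(6.83)(0.199)² = 0.7244 kg·m².
τ = F r = (25.1)(0.335) = 8.409 N·m.
α = τ/I = 8.409/0.7244 = 11.61 rad/s².

α ≈ 11.6 rad/s²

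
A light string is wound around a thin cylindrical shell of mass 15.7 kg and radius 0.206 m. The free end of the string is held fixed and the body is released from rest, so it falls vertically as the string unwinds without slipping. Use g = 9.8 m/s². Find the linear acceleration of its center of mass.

a ≈ 4.90 m/s²

Translation: Mg − T = Ma. Rotation about the center: TR = Iα with I = MR².
With a = αR: T = (I/R²)a = M a, so Mg = (1 + 1.000)Ma.
a = g/(1 + 1.000) = 9.8/2.000 = 4.900 m/s².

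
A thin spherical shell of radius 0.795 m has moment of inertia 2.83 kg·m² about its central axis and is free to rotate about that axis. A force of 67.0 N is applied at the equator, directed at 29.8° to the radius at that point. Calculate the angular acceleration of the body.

α ≈ 9.35 rad/s²

Only the tangential component produces torque: τ = F R sinθ = (67.0)(0.795) sin 29.8° = 26.47 N·m.
Newton's second law for rotation, τ = Iα, gives α = τ/I = 26.47/2.830 = 9.354 rad/s².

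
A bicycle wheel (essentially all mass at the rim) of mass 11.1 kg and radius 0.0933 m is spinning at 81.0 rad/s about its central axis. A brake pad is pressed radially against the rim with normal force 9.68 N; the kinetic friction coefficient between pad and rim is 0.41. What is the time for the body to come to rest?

I = MR² = (11.1)(0.0933)² = 0.09662 kg·m².
Friction force f = μN = (0.41)(9.68) = 3.969 N at the rim; torque magnitude τ = fR = 0.3703 N·m, opposing ω.
|α| = τ/I = 0.3703/0.09662 = 3.832 rad/s² (deceleration).
0 = ω₀ − |α|t ⇒ t = ω₀/|α| = 81.0/3.832 = 21.14 s.

t ≈ 21.1 s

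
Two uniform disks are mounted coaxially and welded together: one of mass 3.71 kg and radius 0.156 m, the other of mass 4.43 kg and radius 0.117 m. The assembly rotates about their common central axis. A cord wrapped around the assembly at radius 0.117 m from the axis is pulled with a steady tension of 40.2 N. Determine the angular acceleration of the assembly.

I = ½M₁R₁² + ½M₂R₂² = ½(3.71)(0.156)² + ½(4.43)(0.117)² = 0.07546 kg·m².
τ = F r = (40.2)(0.117) = 4.703 N·m.
α = τ/I = 4.703/0.07546 = 62.33 rad/s².

α ≈ 62.3 rad/s²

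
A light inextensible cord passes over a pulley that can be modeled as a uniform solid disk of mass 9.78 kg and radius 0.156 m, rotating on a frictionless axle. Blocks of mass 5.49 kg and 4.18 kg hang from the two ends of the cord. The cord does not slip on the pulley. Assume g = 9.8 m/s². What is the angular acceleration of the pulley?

I = ½MR² = (1/2)(9.78)(0.156)² = 0.1190 kg·m².
Heavier block: m₁g − T₁ = m₁a. Lighter block: T₂ − m₂g = m₂a.
Pulley: (T₁ − T₂)R = Iα = I(a/R), so T₁ − T₂ = (I/R²)a = (1/2)M_p a = 4.890·a.
Adding the three: (m₁ − m₂)g = (m₁ + m₂ + 4.890)a, so a = (5.49 − 4.18)(9.8)/(5.49 + 4.18 + 4.890) = 0.8817 m/s².
α = a/R = 0.8817/0.156 = 5.652 rad/s².

α ≈ 5.65 rad/s²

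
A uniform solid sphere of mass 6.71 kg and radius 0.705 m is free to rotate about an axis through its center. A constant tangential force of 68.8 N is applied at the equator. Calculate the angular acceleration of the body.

α ≈ 36.4 rad/s²

I = (2/5)MR² = (2/5)(6.71)(0.705)² = 1.334 kg·m².
τ = F R = (68.8)(0.705) = 48.50 N·m.
Newton's second law for rotation, τ = Iα, gives α = τ/I = 48.50/1.334 = 36.36 rad/s².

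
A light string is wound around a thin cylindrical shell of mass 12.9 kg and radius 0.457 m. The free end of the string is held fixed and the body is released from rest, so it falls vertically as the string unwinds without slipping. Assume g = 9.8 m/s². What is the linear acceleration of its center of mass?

a ≈ 4.90 m/s²

Translation: Mg − T = Ma. Rotation about the center: TR = Iα with I = MR².
With a = αR: T = (I/R²)a = M a, so Mg = (1 + 1.000)Ma.
a = g/(1 + 1.000) = 9.8/2.000 = 4.900 m/s².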